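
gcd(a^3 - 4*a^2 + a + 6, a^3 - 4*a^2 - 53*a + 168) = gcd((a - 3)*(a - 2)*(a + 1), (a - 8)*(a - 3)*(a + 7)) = a - 3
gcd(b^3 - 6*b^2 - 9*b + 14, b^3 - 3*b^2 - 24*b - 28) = b^2 - 5*b - 14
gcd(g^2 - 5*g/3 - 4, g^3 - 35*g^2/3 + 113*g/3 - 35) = g - 3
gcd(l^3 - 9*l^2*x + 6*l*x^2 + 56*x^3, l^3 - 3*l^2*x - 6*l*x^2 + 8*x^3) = -l^2 + 2*l*x + 8*x^2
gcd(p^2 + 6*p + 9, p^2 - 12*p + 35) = 1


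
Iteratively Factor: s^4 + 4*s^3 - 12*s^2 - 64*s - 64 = (s + 2)*(s^3 + 2*s^2 - 16*s - 32) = (s + 2)^2*(s^2 - 16) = (s + 2)^2*(s + 4)*(s - 4)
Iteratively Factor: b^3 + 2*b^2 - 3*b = (b + 3)*(b^2 - b) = (b - 1)*(b + 3)*(b)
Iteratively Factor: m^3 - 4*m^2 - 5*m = (m - 5)*(m^2 + m) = (m - 5)*(m + 1)*(m)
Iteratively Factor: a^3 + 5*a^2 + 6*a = (a + 3)*(a^2 + 2*a) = a*(a + 3)*(a + 2)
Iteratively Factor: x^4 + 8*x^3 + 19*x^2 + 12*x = (x + 1)*(x^3 + 7*x^2 + 12*x) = (x + 1)*(x + 4)*(x^2 + 3*x) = (x + 1)*(x + 3)*(x + 4)*(x)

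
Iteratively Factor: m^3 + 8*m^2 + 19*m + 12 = (m + 3)*(m^2 + 5*m + 4) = (m + 3)*(m + 4)*(m + 1)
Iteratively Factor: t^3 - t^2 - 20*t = (t)*(t^2 - t - 20) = t*(t + 4)*(t - 5)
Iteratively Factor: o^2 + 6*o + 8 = (o + 4)*(o + 2)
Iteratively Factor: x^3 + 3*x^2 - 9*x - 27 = (x - 3)*(x^2 + 6*x + 9) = (x - 3)*(x + 3)*(x + 3)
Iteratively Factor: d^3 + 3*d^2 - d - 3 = (d - 1)*(d^2 + 4*d + 3) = (d - 1)*(d + 1)*(d + 3)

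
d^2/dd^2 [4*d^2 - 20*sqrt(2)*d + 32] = 8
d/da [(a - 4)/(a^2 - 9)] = (a^2 - 2*a*(a - 4) - 9)/(a^2 - 9)^2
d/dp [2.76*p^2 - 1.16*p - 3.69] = 5.52*p - 1.16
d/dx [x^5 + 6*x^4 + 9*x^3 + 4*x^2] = x*(5*x^3 + 24*x^2 + 27*x + 8)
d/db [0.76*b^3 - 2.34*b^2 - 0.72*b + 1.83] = 2.28*b^2 - 4.68*b - 0.72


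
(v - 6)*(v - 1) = v^2 - 7*v + 6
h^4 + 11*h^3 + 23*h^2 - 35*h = h*(h - 1)*(h + 5)*(h + 7)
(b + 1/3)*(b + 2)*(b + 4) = b^3 + 19*b^2/3 + 10*b + 8/3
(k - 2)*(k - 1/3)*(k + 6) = k^3 + 11*k^2/3 - 40*k/3 + 4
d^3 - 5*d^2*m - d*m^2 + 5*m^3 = (d - 5*m)*(d - m)*(d + m)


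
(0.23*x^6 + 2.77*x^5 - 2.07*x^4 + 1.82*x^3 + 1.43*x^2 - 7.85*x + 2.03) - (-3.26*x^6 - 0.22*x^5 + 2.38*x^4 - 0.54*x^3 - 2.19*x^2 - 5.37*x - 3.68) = 3.49*x^6 + 2.99*x^5 - 4.45*x^4 + 2.36*x^3 + 3.62*x^2 - 2.48*x + 5.71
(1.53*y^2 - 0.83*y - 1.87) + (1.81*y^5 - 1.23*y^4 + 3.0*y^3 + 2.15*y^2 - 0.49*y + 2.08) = 1.81*y^5 - 1.23*y^4 + 3.0*y^3 + 3.68*y^2 - 1.32*y + 0.21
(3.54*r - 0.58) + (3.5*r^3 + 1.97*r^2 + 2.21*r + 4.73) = 3.5*r^3 + 1.97*r^2 + 5.75*r + 4.15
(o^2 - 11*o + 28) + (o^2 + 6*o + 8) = 2*o^2 - 5*o + 36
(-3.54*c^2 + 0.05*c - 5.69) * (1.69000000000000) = -5.9826*c^2 + 0.0845*c - 9.6161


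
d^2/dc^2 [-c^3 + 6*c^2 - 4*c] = 12 - 6*c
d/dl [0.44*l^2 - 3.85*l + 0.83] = 0.88*l - 3.85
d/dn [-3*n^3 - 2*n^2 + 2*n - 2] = -9*n^2 - 4*n + 2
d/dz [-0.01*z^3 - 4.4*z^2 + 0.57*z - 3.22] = -0.03*z^2 - 8.8*z + 0.57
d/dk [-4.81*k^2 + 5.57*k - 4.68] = 5.57 - 9.62*k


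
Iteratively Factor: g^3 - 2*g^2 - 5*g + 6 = (g + 2)*(g^2 - 4*g + 3) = (g - 3)*(g + 2)*(g - 1)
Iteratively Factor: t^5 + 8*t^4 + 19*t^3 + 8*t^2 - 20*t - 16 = (t + 2)*(t^4 + 6*t^3 + 7*t^2 - 6*t - 8) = (t + 2)*(t + 4)*(t^3 + 2*t^2 - t - 2) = (t - 1)*(t + 2)*(t + 4)*(t^2 + 3*t + 2) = (t - 1)*(t + 1)*(t + 2)*(t + 4)*(t + 2)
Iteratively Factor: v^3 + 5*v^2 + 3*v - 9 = (v + 3)*(v^2 + 2*v - 3) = (v + 3)^2*(v - 1)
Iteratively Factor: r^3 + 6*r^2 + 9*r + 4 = (r + 4)*(r^2 + 2*r + 1) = (r + 1)*(r + 4)*(r + 1)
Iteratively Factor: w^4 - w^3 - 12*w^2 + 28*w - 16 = (w + 4)*(w^3 - 5*w^2 + 8*w - 4) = (w - 1)*(w + 4)*(w^2 - 4*w + 4) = (w - 2)*(w - 1)*(w + 4)*(w - 2)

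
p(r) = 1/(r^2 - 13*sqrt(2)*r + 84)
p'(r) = (-2*r + 13*sqrt(2))/(r^2 - 13*sqrt(2)*r + 84)^2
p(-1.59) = 0.01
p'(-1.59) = 0.00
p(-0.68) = 0.01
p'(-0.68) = 0.00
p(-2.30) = 0.01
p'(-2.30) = 0.00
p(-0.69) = 0.01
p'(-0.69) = 0.00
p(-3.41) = 0.01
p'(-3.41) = 0.00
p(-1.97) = 0.01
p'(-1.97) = 0.00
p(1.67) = 0.02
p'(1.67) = 0.00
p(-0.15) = 0.01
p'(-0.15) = 0.00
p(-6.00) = 0.00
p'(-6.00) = 0.00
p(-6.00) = 0.00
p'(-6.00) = 0.00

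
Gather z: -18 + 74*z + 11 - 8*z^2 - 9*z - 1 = -8*z^2 + 65*z - 8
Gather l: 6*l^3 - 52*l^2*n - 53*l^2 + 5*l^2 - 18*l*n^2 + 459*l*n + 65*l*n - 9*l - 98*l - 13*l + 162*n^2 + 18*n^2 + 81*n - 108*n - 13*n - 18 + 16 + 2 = 6*l^3 + l^2*(-52*n - 48) + l*(-18*n^2 + 524*n - 120) + 180*n^2 - 40*n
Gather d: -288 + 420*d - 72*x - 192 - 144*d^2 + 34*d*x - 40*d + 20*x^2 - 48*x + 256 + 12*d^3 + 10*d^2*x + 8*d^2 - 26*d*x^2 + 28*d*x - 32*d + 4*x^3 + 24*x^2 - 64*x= 12*d^3 + d^2*(10*x - 136) + d*(-26*x^2 + 62*x + 348) + 4*x^3 + 44*x^2 - 184*x - 224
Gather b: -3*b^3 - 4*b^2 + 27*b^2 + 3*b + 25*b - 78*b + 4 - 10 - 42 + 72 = -3*b^3 + 23*b^2 - 50*b + 24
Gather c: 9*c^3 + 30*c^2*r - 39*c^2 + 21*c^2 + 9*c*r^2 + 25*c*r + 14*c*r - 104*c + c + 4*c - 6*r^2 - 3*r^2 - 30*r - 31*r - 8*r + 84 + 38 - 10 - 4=9*c^3 + c^2*(30*r - 18) + c*(9*r^2 + 39*r - 99) - 9*r^2 - 69*r + 108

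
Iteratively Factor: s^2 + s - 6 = (s + 3)*(s - 2)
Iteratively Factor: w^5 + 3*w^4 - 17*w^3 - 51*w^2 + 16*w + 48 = (w + 3)*(w^4 - 17*w^2 + 16) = (w + 3)*(w + 4)*(w^3 - 4*w^2 - w + 4) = (w - 1)*(w + 3)*(w + 4)*(w^2 - 3*w - 4) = (w - 4)*(w - 1)*(w + 3)*(w + 4)*(w + 1)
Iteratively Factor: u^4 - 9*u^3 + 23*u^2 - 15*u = (u - 1)*(u^3 - 8*u^2 + 15*u) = u*(u - 1)*(u^2 - 8*u + 15) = u*(u - 3)*(u - 1)*(u - 5)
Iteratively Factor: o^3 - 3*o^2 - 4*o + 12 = (o - 2)*(o^2 - o - 6) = (o - 2)*(o + 2)*(o - 3)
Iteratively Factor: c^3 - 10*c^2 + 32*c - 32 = (c - 4)*(c^2 - 6*c + 8) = (c - 4)^2*(c - 2)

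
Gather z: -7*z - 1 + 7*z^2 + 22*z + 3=7*z^2 + 15*z + 2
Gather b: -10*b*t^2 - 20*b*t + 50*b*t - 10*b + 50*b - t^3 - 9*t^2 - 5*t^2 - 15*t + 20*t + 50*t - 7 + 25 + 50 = b*(-10*t^2 + 30*t + 40) - t^3 - 14*t^2 + 55*t + 68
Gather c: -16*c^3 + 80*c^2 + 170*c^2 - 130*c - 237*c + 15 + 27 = -16*c^3 + 250*c^2 - 367*c + 42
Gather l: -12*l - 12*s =-12*l - 12*s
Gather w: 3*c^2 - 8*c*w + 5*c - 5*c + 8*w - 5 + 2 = 3*c^2 + w*(8 - 8*c) - 3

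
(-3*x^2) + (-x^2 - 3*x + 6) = -4*x^2 - 3*x + 6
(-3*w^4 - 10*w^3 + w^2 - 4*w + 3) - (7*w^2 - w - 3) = -3*w^4 - 10*w^3 - 6*w^2 - 3*w + 6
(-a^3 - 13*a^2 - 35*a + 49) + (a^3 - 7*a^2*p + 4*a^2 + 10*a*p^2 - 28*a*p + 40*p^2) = -7*a^2*p - 9*a^2 + 10*a*p^2 - 28*a*p - 35*a + 40*p^2 + 49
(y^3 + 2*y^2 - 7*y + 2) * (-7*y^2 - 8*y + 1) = -7*y^5 - 22*y^4 + 34*y^3 + 44*y^2 - 23*y + 2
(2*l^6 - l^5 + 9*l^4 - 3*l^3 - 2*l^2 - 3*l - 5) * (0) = 0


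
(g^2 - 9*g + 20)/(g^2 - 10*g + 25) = (g - 4)/(g - 5)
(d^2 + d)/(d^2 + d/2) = 2*(d + 1)/(2*d + 1)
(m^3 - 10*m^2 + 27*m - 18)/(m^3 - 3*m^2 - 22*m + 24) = (m - 3)/(m + 4)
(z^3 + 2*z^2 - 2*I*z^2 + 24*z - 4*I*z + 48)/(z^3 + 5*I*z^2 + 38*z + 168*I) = (z + 2)/(z + 7*I)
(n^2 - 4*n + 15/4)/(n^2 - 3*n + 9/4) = (2*n - 5)/(2*n - 3)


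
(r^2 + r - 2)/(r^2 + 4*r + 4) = (r - 1)/(r + 2)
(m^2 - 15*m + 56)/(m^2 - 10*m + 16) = (m - 7)/(m - 2)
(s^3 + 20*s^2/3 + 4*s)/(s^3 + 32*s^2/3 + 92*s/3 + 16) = s/(s + 4)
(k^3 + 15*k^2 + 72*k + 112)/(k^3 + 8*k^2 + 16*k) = (k + 7)/k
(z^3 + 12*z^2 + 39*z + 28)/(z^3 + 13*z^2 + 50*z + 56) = (z + 1)/(z + 2)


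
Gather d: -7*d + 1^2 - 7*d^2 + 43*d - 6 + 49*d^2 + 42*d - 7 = 42*d^2 + 78*d - 12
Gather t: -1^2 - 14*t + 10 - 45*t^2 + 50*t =-45*t^2 + 36*t + 9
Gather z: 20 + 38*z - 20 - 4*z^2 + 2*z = -4*z^2 + 40*z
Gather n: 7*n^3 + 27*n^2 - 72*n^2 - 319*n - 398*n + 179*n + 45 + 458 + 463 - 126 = 7*n^3 - 45*n^2 - 538*n + 840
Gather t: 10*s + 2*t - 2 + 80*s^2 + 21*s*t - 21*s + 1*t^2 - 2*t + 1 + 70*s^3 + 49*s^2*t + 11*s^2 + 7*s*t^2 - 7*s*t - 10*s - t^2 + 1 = 70*s^3 + 91*s^2 + 7*s*t^2 - 21*s + t*(49*s^2 + 14*s)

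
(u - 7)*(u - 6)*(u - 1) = u^3 - 14*u^2 + 55*u - 42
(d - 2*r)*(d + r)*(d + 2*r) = d^3 + d^2*r - 4*d*r^2 - 4*r^3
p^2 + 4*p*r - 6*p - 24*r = (p - 6)*(p + 4*r)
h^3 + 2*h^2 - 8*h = h*(h - 2)*(h + 4)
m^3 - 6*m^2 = m^2*(m - 6)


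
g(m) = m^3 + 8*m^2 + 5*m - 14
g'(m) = 3*m^2 + 16*m + 5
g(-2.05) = 0.75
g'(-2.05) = -15.19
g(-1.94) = -0.89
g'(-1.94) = -14.75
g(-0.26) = -14.78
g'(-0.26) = 1.04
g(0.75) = -5.33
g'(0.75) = 18.69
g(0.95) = -1.17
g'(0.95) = 22.91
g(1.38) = 10.76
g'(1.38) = 32.79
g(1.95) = 33.58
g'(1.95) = 47.61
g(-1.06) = -11.50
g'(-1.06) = -8.59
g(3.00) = 100.00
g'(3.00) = 80.00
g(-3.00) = 16.00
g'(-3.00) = -16.00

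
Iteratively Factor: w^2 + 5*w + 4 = (w + 4)*(w + 1)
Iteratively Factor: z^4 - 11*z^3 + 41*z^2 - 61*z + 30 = (z - 2)*(z^3 - 9*z^2 + 23*z - 15) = (z - 3)*(z - 2)*(z^2 - 6*z + 5) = (z - 5)*(z - 3)*(z - 2)*(z - 1)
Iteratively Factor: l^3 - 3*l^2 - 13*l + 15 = (l - 5)*(l^2 + 2*l - 3) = (l - 5)*(l - 1)*(l + 3)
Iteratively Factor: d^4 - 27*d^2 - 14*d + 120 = (d - 5)*(d^3 + 5*d^2 - 2*d - 24) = (d - 5)*(d + 4)*(d^2 + d - 6) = (d - 5)*(d - 2)*(d + 4)*(d + 3)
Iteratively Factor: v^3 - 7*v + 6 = (v - 2)*(v^2 + 2*v - 3) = (v - 2)*(v - 1)*(v + 3)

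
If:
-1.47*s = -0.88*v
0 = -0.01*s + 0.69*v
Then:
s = 0.00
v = 0.00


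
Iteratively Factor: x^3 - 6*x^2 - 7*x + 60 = (x - 4)*(x^2 - 2*x - 15) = (x - 4)*(x + 3)*(x - 5)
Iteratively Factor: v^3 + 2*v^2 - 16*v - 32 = (v + 4)*(v^2 - 2*v - 8) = (v + 2)*(v + 4)*(v - 4)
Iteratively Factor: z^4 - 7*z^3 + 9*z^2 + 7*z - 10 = (z - 1)*(z^3 - 6*z^2 + 3*z + 10) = (z - 2)*(z - 1)*(z^2 - 4*z - 5) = (z - 5)*(z - 2)*(z - 1)*(z + 1)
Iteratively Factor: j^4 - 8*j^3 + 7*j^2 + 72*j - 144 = (j - 4)*(j^3 - 4*j^2 - 9*j + 36) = (j - 4)*(j + 3)*(j^2 - 7*j + 12) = (j - 4)*(j - 3)*(j + 3)*(j - 4)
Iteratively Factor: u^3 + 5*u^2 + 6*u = (u + 3)*(u^2 + 2*u) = u*(u + 3)*(u + 2)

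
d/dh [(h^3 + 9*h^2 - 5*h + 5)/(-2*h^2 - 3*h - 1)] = 2*(-h^4 - 3*h^3 - 20*h^2 + h + 10)/(4*h^4 + 12*h^3 + 13*h^2 + 6*h + 1)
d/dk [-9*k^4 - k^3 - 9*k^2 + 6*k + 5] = -36*k^3 - 3*k^2 - 18*k + 6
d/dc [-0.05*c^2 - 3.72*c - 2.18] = -0.1*c - 3.72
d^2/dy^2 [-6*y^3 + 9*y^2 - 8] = 18 - 36*y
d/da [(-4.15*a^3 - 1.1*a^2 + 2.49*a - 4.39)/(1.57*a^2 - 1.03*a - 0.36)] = (-6.5155*a^4 + 8.549*a^3 + 1.7057*a^2 + 14.5766*a - 5.4181)/(2.4649*a^4 - 3.2342*a^3 - 0.0695000000000001*a^2 + 0.7416*a + 0.1296)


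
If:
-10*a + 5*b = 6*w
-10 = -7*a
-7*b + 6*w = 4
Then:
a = 10/7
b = -64/7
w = -10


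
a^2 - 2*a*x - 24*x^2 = (a - 6*x)*(a + 4*x)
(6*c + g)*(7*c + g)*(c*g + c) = 42*c^3*g + 42*c^3 + 13*c^2*g^2 + 13*c^2*g + c*g^3 + c*g^2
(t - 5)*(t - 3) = t^2 - 8*t + 15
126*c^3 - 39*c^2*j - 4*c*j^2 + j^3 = (-7*c + j)*(-3*c + j)*(6*c + j)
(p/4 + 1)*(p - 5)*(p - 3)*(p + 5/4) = p^4/4 - 11*p^3/16 - 11*p^2/2 + 155*p/16 + 75/4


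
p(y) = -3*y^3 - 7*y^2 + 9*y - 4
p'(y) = -9*y^2 - 14*y + 9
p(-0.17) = -5.72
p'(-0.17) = 11.12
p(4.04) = -279.71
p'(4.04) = -194.45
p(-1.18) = -19.44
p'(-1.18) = 12.99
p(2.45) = -68.09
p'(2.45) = -79.32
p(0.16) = -2.75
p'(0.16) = 6.53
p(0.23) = -2.34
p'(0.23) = 5.30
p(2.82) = -101.56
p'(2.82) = -102.05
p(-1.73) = -24.99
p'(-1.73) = 6.28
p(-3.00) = -13.00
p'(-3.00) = -30.00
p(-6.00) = 338.00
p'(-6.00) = -231.00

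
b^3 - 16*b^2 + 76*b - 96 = (b - 8)*(b - 6)*(b - 2)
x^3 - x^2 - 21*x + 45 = (x - 3)^2*(x + 5)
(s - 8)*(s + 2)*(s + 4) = s^3 - 2*s^2 - 40*s - 64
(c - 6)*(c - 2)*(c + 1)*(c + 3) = c^4 - 4*c^3 - 17*c^2 + 24*c + 36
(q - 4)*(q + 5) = q^2 + q - 20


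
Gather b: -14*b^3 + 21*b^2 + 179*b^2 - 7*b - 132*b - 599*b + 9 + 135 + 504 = -14*b^3 + 200*b^2 - 738*b + 648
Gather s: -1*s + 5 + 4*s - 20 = 3*s - 15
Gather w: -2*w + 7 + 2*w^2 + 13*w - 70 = 2*w^2 + 11*w - 63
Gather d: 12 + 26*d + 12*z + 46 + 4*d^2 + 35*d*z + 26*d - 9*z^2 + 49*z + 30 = 4*d^2 + d*(35*z + 52) - 9*z^2 + 61*z + 88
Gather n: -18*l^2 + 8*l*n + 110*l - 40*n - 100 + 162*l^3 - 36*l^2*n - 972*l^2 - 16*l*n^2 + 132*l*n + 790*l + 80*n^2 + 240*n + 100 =162*l^3 - 990*l^2 + 900*l + n^2*(80 - 16*l) + n*(-36*l^2 + 140*l + 200)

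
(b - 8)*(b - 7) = b^2 - 15*b + 56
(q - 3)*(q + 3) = q^2 - 9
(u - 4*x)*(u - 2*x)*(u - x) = u^3 - 7*u^2*x + 14*u*x^2 - 8*x^3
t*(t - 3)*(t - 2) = t^3 - 5*t^2 + 6*t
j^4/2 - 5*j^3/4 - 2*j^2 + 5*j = j*(j/2 + 1)*(j - 5/2)*(j - 2)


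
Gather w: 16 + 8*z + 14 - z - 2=7*z + 28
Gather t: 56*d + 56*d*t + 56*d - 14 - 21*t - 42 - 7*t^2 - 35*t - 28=112*d - 7*t^2 + t*(56*d - 56) - 84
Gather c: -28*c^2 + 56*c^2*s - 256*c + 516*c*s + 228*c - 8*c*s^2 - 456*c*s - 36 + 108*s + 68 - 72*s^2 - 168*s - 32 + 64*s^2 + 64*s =c^2*(56*s - 28) + c*(-8*s^2 + 60*s - 28) - 8*s^2 + 4*s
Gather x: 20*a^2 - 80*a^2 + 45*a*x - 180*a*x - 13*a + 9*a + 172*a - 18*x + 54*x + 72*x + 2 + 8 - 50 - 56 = -60*a^2 + 168*a + x*(108 - 135*a) - 96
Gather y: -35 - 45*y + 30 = -45*y - 5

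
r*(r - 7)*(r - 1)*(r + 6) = r^4 - 2*r^3 - 41*r^2 + 42*r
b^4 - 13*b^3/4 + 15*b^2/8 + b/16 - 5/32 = (b - 5/2)*(b - 1/2)^2*(b + 1/4)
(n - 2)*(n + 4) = n^2 + 2*n - 8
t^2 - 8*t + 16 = (t - 4)^2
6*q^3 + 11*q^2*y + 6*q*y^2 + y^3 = (q + y)*(2*q + y)*(3*q + y)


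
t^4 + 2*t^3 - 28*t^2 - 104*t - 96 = (t - 6)*(t + 2)^2*(t + 4)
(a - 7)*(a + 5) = a^2 - 2*a - 35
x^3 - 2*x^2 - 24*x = x*(x - 6)*(x + 4)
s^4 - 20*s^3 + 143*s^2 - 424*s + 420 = (s - 7)*(s - 6)*(s - 5)*(s - 2)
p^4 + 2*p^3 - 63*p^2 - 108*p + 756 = (p - 7)*(p - 3)*(p + 6)^2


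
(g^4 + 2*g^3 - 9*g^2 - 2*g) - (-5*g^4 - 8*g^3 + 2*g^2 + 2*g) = 6*g^4 + 10*g^3 - 11*g^2 - 4*g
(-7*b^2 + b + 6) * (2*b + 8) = -14*b^3 - 54*b^2 + 20*b + 48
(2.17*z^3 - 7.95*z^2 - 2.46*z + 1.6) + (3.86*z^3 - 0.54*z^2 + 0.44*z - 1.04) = 6.03*z^3 - 8.49*z^2 - 2.02*z + 0.56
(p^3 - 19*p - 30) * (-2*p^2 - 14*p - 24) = -2*p^5 - 14*p^4 + 14*p^3 + 326*p^2 + 876*p + 720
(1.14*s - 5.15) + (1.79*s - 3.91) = 2.93*s - 9.06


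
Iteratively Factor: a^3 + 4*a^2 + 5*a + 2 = (a + 2)*(a^2 + 2*a + 1) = (a + 1)*(a + 2)*(a + 1)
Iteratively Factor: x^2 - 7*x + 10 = (x - 5)*(x - 2)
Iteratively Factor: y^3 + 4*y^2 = (y)*(y^2 + 4*y) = y^2*(y + 4)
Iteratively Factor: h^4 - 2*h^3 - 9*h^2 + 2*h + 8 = (h + 2)*(h^3 - 4*h^2 - h + 4) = (h + 1)*(h + 2)*(h^2 - 5*h + 4) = (h - 4)*(h + 1)*(h + 2)*(h - 1)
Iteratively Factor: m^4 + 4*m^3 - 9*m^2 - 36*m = (m + 4)*(m^3 - 9*m) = (m - 3)*(m + 4)*(m^2 + 3*m) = (m - 3)*(m + 3)*(m + 4)*(m)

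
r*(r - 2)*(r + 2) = r^3 - 4*r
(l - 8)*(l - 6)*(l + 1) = l^3 - 13*l^2 + 34*l + 48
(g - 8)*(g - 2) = g^2 - 10*g + 16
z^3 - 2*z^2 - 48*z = z*(z - 8)*(z + 6)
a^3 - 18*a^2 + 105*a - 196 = (a - 7)^2*(a - 4)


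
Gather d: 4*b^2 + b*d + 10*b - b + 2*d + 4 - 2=4*b^2 + 9*b + d*(b + 2) + 2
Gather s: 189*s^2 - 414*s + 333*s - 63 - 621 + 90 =189*s^2 - 81*s - 594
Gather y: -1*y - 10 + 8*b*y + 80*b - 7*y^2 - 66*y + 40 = 80*b - 7*y^2 + y*(8*b - 67) + 30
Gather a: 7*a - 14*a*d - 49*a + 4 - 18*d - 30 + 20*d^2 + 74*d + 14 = a*(-14*d - 42) + 20*d^2 + 56*d - 12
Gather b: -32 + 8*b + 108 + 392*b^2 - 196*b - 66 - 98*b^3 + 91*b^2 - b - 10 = -98*b^3 + 483*b^2 - 189*b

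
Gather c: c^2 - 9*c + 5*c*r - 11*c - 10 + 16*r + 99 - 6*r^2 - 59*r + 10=c^2 + c*(5*r - 20) - 6*r^2 - 43*r + 99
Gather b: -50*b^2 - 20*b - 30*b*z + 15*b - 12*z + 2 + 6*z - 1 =-50*b^2 + b*(-30*z - 5) - 6*z + 1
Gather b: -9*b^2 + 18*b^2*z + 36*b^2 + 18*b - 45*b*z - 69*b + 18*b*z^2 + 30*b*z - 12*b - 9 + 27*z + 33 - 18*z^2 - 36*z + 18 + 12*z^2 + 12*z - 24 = b^2*(18*z + 27) + b*(18*z^2 - 15*z - 63) - 6*z^2 + 3*z + 18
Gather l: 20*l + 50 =20*l + 50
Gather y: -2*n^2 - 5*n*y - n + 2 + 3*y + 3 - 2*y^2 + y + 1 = -2*n^2 - n - 2*y^2 + y*(4 - 5*n) + 6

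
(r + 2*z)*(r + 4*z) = r^2 + 6*r*z + 8*z^2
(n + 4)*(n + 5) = n^2 + 9*n + 20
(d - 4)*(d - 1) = d^2 - 5*d + 4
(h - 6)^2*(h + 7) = h^3 - 5*h^2 - 48*h + 252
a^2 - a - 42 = (a - 7)*(a + 6)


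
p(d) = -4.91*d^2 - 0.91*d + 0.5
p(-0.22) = 0.46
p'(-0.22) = 1.25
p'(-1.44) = 13.23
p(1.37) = -9.96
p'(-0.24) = 1.45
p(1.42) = -10.69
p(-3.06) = -42.69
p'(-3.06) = 29.14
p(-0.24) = 0.44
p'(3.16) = -31.94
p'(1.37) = -14.36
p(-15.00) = -1090.60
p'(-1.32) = 12.05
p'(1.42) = -14.85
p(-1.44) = -8.37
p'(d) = -9.82*d - 0.91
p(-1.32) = -6.85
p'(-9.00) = 87.47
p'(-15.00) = 146.39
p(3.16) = -51.40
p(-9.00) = -389.02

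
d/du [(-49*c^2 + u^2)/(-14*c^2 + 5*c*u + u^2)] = 5*c/(4*c^2 - 4*c*u + u^2)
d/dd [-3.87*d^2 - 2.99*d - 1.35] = -7.74*d - 2.99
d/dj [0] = 0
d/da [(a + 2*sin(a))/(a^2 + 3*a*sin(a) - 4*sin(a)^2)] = (-a^2*cos(a) - a^2 - 4*a*sin(a) + 4*a*sin(2*a) + 2*cos(a) + 5*cos(2*a) - 2*cos(3*a) - 5)/((a - sin(a))^2*(a + 4*sin(a))^2)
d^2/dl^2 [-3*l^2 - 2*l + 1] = -6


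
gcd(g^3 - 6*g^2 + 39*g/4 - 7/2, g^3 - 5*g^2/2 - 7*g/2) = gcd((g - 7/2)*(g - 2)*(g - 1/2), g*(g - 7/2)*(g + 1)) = g - 7/2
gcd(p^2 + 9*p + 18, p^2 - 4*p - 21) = p + 3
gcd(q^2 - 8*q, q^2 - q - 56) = q - 8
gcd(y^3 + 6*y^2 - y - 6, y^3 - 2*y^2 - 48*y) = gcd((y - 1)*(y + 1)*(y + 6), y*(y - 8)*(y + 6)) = y + 6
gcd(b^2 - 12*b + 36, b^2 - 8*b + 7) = 1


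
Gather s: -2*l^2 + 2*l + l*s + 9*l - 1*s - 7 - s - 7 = -2*l^2 + 11*l + s*(l - 2) - 14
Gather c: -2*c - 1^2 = -2*c - 1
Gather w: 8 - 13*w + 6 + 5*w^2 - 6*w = 5*w^2 - 19*w + 14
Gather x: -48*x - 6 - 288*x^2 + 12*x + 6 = -288*x^2 - 36*x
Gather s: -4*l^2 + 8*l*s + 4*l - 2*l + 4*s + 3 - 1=-4*l^2 + 2*l + s*(8*l + 4) + 2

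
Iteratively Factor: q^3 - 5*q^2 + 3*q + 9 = (q - 3)*(q^2 - 2*q - 3) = (q - 3)*(q + 1)*(q - 3)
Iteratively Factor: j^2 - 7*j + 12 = (j - 4)*(j - 3)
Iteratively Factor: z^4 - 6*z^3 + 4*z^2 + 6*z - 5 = (z + 1)*(z^3 - 7*z^2 + 11*z - 5) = (z - 1)*(z + 1)*(z^2 - 6*z + 5) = (z - 1)^2*(z + 1)*(z - 5)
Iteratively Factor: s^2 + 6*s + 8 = (s + 4)*(s + 2)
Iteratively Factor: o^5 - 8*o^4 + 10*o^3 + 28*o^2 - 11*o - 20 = (o + 1)*(o^4 - 9*o^3 + 19*o^2 + 9*o - 20) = (o - 5)*(o + 1)*(o^3 - 4*o^2 - o + 4) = (o - 5)*(o - 4)*(o + 1)*(o^2 - 1) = (o - 5)*(o - 4)*(o + 1)^2*(o - 1)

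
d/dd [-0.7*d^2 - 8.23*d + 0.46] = -1.4*d - 8.23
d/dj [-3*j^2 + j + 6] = 1 - 6*j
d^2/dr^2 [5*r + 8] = 0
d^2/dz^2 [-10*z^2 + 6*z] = -20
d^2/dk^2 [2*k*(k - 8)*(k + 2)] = 12*k - 24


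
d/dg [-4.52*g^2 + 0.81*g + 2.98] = 0.81 - 9.04*g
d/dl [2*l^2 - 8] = 4*l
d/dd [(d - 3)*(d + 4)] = 2*d + 1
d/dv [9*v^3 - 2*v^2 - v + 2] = 27*v^2 - 4*v - 1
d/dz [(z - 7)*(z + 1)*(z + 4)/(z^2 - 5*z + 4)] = (z^4 - 10*z^3 + 53*z^2 + 40*z - 264)/(z^4 - 10*z^3 + 33*z^2 - 40*z + 16)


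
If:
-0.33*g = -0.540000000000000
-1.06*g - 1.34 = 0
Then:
No Solution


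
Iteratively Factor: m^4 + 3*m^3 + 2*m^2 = (m)*(m^3 + 3*m^2 + 2*m) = m^2*(m^2 + 3*m + 2) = m^2*(m + 1)*(m + 2)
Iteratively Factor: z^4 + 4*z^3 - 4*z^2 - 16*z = (z + 2)*(z^3 + 2*z^2 - 8*z) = z*(z + 2)*(z^2 + 2*z - 8) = z*(z - 2)*(z + 2)*(z + 4)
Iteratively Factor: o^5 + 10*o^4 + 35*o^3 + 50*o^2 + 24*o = (o)*(o^4 + 10*o^3 + 35*o^2 + 50*o + 24) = o*(o + 1)*(o^3 + 9*o^2 + 26*o + 24) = o*(o + 1)*(o + 2)*(o^2 + 7*o + 12) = o*(o + 1)*(o + 2)*(o + 3)*(o + 4)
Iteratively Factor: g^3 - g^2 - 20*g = (g - 5)*(g^2 + 4*g) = g*(g - 5)*(g + 4)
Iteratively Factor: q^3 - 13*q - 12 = (q + 1)*(q^2 - q - 12) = (q + 1)*(q + 3)*(q - 4)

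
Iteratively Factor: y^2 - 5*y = (y - 5)*(y)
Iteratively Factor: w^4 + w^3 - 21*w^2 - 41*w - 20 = (w - 5)*(w^3 + 6*w^2 + 9*w + 4) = (w - 5)*(w + 4)*(w^2 + 2*w + 1) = (w - 5)*(w + 1)*(w + 4)*(w + 1)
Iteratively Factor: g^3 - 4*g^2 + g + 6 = (g + 1)*(g^2 - 5*g + 6) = (g - 3)*(g + 1)*(g - 2)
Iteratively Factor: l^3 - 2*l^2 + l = (l - 1)*(l^2 - l) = l*(l - 1)*(l - 1)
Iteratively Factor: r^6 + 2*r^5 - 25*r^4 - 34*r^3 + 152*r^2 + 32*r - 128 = (r - 2)*(r^5 + 4*r^4 - 17*r^3 - 68*r^2 + 16*r + 64) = (r - 2)*(r + 1)*(r^4 + 3*r^3 - 20*r^2 - 48*r + 64) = (r - 2)*(r + 1)*(r + 4)*(r^3 - r^2 - 16*r + 16) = (r - 2)*(r + 1)*(r + 4)^2*(r^2 - 5*r + 4) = (r - 4)*(r - 2)*(r + 1)*(r + 4)^2*(r - 1)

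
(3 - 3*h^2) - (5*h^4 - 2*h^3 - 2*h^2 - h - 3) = -5*h^4 + 2*h^3 - h^2 + h + 6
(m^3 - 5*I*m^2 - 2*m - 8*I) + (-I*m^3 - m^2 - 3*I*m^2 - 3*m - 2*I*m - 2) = m^3 - I*m^3 - m^2 - 8*I*m^2 - 5*m - 2*I*m - 2 - 8*I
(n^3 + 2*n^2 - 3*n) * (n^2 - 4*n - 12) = n^5 - 2*n^4 - 23*n^3 - 12*n^2 + 36*n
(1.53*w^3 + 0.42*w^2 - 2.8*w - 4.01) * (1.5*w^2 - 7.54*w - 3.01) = 2.295*w^5 - 10.9062*w^4 - 11.9721*w^3 + 13.8328*w^2 + 38.6634*w + 12.0701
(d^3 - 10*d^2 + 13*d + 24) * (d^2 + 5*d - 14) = d^5 - 5*d^4 - 51*d^3 + 229*d^2 - 62*d - 336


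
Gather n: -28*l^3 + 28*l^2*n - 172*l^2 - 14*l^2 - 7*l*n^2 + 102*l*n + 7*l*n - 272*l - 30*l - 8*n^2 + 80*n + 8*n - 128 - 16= -28*l^3 - 186*l^2 - 302*l + n^2*(-7*l - 8) + n*(28*l^2 + 109*l + 88) - 144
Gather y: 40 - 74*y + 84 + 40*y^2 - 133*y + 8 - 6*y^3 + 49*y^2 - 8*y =-6*y^3 + 89*y^2 - 215*y + 132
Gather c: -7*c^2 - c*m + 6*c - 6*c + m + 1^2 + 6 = -7*c^2 - c*m + m + 7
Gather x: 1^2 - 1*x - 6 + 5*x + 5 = 4*x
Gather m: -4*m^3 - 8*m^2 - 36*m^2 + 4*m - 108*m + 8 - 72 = -4*m^3 - 44*m^2 - 104*m - 64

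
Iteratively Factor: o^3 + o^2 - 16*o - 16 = (o + 1)*(o^2 - 16) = (o + 1)*(o + 4)*(o - 4)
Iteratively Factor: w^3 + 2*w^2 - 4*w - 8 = (w + 2)*(w^2 - 4) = (w - 2)*(w + 2)*(w + 2)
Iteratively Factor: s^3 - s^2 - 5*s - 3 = (s + 1)*(s^2 - 2*s - 3) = (s - 3)*(s + 1)*(s + 1)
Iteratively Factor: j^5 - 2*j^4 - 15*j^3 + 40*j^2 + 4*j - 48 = (j - 2)*(j^4 - 15*j^2 + 10*j + 24) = (j - 3)*(j - 2)*(j^3 + 3*j^2 - 6*j - 8) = (j - 3)*(j - 2)*(j + 4)*(j^2 - j - 2) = (j - 3)*(j - 2)*(j + 1)*(j + 4)*(j - 2)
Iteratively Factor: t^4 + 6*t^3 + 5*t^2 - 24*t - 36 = (t + 3)*(t^3 + 3*t^2 - 4*t - 12) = (t + 2)*(t + 3)*(t^2 + t - 6) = (t + 2)*(t + 3)^2*(t - 2)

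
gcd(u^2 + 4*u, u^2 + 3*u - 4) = u + 4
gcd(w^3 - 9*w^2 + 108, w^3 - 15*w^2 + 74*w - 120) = w - 6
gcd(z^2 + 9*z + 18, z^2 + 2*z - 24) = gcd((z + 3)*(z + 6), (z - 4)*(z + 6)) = z + 6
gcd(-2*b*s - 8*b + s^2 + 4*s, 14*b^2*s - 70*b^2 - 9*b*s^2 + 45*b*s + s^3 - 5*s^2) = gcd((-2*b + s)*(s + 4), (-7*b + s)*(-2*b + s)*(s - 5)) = -2*b + s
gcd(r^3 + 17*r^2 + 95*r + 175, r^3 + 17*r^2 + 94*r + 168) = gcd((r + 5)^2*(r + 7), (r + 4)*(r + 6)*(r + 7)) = r + 7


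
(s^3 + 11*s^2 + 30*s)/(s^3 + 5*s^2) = (s + 6)/s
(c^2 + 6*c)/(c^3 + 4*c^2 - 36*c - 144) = c/(c^2 - 2*c - 24)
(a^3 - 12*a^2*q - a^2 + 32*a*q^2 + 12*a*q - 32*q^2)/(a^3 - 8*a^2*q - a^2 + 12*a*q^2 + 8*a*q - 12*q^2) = (a^2 - 12*a*q + 32*q^2)/(a^2 - 8*a*q + 12*q^2)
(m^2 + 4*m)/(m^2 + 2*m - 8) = m/(m - 2)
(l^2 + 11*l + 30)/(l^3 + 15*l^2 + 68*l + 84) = (l + 5)/(l^2 + 9*l + 14)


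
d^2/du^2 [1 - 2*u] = 0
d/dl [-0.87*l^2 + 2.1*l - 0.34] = 2.1 - 1.74*l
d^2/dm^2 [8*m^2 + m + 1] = 16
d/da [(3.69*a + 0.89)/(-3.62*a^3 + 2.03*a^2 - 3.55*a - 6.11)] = (26.7156*a^3 + 2.1747*a^2 - 3.6134*a - 19.3864)/(13.1044*a^6 - 14.6972*a^5 + 29.8229*a^4 + 29.8234*a^3 - 12.2041*a^2 + 43.381*a + 37.3321)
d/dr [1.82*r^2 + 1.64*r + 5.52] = 3.64*r + 1.64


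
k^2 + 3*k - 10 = (k - 2)*(k + 5)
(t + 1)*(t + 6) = t^2 + 7*t + 6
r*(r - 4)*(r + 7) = r^3 + 3*r^2 - 28*r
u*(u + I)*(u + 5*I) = u^3 + 6*I*u^2 - 5*u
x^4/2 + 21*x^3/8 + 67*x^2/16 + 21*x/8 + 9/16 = (x/2 + 1/2)*(x + 1/2)*(x + 3/4)*(x + 3)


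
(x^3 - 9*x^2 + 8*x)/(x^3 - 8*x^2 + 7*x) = (x - 8)/(x - 7)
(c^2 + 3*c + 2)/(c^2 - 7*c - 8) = (c + 2)/(c - 8)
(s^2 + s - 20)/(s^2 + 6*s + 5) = (s - 4)/(s + 1)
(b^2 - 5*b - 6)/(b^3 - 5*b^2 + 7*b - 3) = (b^2 - 5*b - 6)/(b^3 - 5*b^2 + 7*b - 3)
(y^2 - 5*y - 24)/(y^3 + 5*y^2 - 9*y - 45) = (y - 8)/(y^2 + 2*y - 15)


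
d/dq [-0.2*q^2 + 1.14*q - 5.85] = 1.14 - 0.4*q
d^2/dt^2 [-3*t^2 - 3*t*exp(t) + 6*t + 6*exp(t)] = -3*t*exp(t) - 6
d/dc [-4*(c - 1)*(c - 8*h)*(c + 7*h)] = -12*c^2 + 8*c*h + 8*c + 224*h^2 - 4*h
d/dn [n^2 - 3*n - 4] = 2*n - 3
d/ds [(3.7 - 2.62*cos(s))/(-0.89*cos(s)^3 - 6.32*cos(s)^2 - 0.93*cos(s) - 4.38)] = (4.6636*cos(s)^3 + 6.6794*cos(s)^2 - 46.768*cos(s) - 14.9166)*sin(s)/(0.7921*cos(s)^6 + 11.2496*cos(s)^5 + 41.5978*cos(s)^4 + 19.5516*cos(s)^3 + 56.2281*cos(s)^2 + 8.1468*cos(s) + 19.1844)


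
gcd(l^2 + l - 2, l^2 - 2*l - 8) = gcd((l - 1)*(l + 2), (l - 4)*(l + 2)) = l + 2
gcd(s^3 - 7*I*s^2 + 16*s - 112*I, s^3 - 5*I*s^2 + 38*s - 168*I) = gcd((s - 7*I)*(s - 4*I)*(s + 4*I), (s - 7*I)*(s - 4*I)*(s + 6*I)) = s^2 - 11*I*s - 28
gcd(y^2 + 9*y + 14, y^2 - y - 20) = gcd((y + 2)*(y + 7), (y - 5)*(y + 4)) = 1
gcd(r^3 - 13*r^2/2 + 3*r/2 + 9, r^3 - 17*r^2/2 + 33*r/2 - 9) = r^2 - 15*r/2 + 9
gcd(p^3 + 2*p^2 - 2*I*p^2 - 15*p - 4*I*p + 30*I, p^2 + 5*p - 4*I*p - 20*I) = p + 5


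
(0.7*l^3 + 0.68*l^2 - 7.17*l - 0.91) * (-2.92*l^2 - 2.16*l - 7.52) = -2.044*l^5 - 3.4976*l^4 + 14.2036*l^3 + 13.0308*l^2 + 55.884*l + 6.8432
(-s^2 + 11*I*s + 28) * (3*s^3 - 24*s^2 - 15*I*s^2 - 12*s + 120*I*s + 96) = -3*s^5 + 24*s^4 + 48*I*s^4 + 261*s^3 - 384*I*s^3 - 2088*s^2 - 552*I*s^2 - 336*s + 4416*I*s + 2688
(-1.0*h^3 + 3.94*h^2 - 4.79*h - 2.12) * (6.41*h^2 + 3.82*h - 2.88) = -6.41*h^5 + 21.4354*h^4 - 12.7731*h^3 - 43.2342*h^2 + 5.6968*h + 6.1056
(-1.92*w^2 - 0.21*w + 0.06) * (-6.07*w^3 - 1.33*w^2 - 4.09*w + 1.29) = 11.6544*w^5 + 3.8283*w^4 + 7.7679*w^3 - 1.6977*w^2 - 0.5163*w + 0.0774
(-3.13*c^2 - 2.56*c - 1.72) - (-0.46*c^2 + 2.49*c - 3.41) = -2.67*c^2 - 5.05*c + 1.69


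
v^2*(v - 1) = v^3 - v^2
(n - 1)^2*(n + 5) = n^3 + 3*n^2 - 9*n + 5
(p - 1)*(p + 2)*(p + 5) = p^3 + 6*p^2 + 3*p - 10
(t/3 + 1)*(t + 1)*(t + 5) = t^3/3 + 3*t^2 + 23*t/3 + 5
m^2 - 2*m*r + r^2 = (-m + r)^2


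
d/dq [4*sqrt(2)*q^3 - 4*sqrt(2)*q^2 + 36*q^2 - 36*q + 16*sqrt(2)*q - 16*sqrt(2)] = 12*sqrt(2)*q^2 - 8*sqrt(2)*q + 72*q - 36 + 16*sqrt(2)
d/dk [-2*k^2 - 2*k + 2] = -4*k - 2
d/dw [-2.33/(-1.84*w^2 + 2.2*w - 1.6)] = (5.126 - 8.5744*w)/(1.84*w^2 - 2.2*w + 1.6)^2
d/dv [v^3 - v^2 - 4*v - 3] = 3*v^2 - 2*v - 4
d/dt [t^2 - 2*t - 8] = 2*t - 2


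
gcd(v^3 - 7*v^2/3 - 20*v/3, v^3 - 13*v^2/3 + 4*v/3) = v^2 - 4*v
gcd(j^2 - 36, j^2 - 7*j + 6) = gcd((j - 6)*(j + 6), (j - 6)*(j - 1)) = j - 6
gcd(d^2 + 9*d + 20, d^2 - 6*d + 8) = 1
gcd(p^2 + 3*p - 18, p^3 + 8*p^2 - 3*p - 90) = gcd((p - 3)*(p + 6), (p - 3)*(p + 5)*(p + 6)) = p^2 + 3*p - 18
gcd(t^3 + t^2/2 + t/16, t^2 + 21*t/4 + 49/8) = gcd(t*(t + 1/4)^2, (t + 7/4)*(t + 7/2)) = 1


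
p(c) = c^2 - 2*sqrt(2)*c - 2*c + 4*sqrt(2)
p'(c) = 2*c - 2*sqrt(2) - 2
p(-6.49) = 79.11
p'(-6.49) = -17.81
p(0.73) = 2.67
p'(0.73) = -3.37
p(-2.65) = 25.47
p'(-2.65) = -10.13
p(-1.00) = 11.49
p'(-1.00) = -6.83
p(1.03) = 1.74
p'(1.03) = -2.77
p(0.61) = 3.08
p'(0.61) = -3.61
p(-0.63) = 9.10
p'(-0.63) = -6.09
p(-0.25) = 6.93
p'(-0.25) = -5.33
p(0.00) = 5.66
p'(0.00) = -4.83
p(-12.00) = 207.60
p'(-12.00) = -28.83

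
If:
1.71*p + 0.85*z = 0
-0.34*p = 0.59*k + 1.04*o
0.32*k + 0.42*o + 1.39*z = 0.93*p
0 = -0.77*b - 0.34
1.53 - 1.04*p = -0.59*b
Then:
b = -0.44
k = 57.70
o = -33.13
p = 1.22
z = -2.46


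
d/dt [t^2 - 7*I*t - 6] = 2*t - 7*I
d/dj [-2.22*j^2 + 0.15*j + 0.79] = 0.15 - 4.44*j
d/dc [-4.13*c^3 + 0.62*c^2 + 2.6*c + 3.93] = -12.39*c^2 + 1.24*c + 2.6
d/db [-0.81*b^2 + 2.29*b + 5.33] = 2.29 - 1.62*b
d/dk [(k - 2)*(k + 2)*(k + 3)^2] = 4*k^3 + 18*k^2 + 10*k - 24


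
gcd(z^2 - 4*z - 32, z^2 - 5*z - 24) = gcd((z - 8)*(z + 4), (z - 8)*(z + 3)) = z - 8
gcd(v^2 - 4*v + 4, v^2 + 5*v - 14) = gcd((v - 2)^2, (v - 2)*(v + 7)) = v - 2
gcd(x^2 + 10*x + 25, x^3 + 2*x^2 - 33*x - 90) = x + 5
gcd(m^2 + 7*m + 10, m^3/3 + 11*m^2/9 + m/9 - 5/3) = 1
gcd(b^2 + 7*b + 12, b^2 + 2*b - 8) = b + 4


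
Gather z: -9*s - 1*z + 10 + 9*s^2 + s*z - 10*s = 9*s^2 - 19*s + z*(s - 1) + 10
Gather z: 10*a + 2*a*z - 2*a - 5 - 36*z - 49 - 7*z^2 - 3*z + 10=8*a - 7*z^2 + z*(2*a - 39) - 44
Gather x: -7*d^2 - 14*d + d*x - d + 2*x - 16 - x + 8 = -7*d^2 - 15*d + x*(d + 1) - 8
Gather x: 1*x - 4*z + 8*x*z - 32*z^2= x*(8*z + 1) - 32*z^2 - 4*z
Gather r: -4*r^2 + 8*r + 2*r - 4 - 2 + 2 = -4*r^2 + 10*r - 4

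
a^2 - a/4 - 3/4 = (a - 1)*(a + 3/4)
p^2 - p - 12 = (p - 4)*(p + 3)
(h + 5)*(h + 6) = h^2 + 11*h + 30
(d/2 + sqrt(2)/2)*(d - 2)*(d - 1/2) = d^3/2 - 5*d^2/4 + sqrt(2)*d^2/2 - 5*sqrt(2)*d/4 + d/2 + sqrt(2)/2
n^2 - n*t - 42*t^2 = (n - 7*t)*(n + 6*t)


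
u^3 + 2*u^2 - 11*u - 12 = (u - 3)*(u + 1)*(u + 4)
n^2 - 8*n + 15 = (n - 5)*(n - 3)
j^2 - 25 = (j - 5)*(j + 5)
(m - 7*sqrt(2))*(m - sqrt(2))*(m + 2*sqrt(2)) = m^3 - 6*sqrt(2)*m^2 - 18*m + 28*sqrt(2)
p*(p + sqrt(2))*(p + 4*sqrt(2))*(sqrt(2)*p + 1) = sqrt(2)*p^4 + 11*p^3 + 13*sqrt(2)*p^2 + 8*p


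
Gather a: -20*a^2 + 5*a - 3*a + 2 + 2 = -20*a^2 + 2*a + 4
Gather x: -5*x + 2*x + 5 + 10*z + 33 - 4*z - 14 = -3*x + 6*z + 24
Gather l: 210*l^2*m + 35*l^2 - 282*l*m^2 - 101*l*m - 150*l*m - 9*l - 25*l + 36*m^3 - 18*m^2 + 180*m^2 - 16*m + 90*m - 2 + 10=l^2*(210*m + 35) + l*(-282*m^2 - 251*m - 34) + 36*m^3 + 162*m^2 + 74*m + 8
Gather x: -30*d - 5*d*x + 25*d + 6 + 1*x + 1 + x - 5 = -5*d + x*(2 - 5*d) + 2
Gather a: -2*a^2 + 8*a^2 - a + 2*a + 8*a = 6*a^2 + 9*a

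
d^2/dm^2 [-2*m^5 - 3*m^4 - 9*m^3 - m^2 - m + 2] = -40*m^3 - 36*m^2 - 54*m - 2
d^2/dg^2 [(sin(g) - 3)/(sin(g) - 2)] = (sin(g)^2 + 2*sin(g) - 2)/(sin(g) - 2)^3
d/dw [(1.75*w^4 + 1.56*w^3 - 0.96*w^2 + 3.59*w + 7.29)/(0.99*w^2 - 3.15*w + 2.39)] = (3.465*w^5 - 14.9931*w^4 + 6.902*w^3 + 10.6551*w^2 - 19.023*w + 31.5436)/(0.9801*w^4 - 6.237*w^3 + 14.6547*w^2 - 15.057*w + 5.7121)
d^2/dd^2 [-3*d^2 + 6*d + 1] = -6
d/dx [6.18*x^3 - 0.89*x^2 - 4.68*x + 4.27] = 18.54*x^2 - 1.78*x - 4.68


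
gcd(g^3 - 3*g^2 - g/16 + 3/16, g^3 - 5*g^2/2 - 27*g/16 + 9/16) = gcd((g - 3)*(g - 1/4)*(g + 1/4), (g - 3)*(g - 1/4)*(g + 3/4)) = g^2 - 13*g/4 + 3/4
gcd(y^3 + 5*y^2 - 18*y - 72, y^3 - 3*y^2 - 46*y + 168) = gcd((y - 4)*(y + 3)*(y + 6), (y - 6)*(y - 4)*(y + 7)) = y - 4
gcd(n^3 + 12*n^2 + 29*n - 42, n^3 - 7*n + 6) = n - 1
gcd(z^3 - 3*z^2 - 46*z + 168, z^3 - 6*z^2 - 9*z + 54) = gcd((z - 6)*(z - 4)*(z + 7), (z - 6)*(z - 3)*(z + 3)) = z - 6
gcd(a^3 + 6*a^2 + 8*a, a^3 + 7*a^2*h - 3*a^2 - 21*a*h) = a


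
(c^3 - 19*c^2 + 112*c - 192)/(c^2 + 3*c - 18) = (c^2 - 16*c + 64)/(c + 6)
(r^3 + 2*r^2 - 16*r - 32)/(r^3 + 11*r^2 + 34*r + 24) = (r^2 - 2*r - 8)/(r^2 + 7*r + 6)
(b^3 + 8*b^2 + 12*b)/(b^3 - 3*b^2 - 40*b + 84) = b*(b + 2)/(b^2 - 9*b + 14)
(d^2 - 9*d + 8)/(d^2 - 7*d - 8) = (d - 1)/(d + 1)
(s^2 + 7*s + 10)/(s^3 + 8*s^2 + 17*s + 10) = 1/(s + 1)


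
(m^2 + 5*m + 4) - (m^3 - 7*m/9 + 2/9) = -m^3 + m^2 + 52*m/9 + 34/9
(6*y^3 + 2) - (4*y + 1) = 6*y^3 - 4*y + 1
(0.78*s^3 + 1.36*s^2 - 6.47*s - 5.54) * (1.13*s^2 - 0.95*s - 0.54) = 0.8814*s^5 + 0.7958*s^4 - 9.0243*s^3 - 0.8481*s^2 + 8.7568*s + 2.9916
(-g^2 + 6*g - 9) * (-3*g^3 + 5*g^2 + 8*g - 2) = 3*g^5 - 23*g^4 + 49*g^3 + 5*g^2 - 84*g + 18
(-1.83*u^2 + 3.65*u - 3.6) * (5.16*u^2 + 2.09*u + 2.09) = -9.4428*u^4 + 15.0093*u^3 - 14.7722*u^2 + 0.104499999999999*u - 7.524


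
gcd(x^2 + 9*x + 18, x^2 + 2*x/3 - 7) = x + 3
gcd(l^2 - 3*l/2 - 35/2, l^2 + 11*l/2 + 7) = l + 7/2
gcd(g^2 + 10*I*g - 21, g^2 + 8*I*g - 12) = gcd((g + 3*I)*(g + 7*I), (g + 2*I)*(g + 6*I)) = 1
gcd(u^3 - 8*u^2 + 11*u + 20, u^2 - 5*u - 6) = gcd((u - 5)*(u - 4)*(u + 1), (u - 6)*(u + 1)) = u + 1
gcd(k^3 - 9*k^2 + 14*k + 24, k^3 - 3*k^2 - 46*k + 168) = k^2 - 10*k + 24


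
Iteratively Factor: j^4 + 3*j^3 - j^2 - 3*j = (j)*(j^3 + 3*j^2 - j - 3) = j*(j + 1)*(j^2 + 2*j - 3) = j*(j - 1)*(j + 1)*(j + 3)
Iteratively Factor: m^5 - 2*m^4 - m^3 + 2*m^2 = (m)*(m^4 - 2*m^3 - m^2 + 2*m) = m*(m + 1)*(m^3 - 3*m^2 + 2*m) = m*(m - 2)*(m + 1)*(m^2 - m) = m*(m - 2)*(m - 1)*(m + 1)*(m)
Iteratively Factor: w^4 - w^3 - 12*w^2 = (w)*(w^3 - w^2 - 12*w) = w*(w + 3)*(w^2 - 4*w) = w^2*(w + 3)*(w - 4)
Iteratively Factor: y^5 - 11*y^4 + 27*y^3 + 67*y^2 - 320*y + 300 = (y - 5)*(y^4 - 6*y^3 - 3*y^2 + 52*y - 60) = (y - 5)*(y - 2)*(y^3 - 4*y^2 - 11*y + 30) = (y - 5)^2*(y - 2)*(y^2 + y - 6) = (y - 5)^2*(y - 2)^2*(y + 3)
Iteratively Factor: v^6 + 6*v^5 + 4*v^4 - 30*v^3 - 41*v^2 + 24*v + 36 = (v - 1)*(v^5 + 7*v^4 + 11*v^3 - 19*v^2 - 60*v - 36) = (v - 1)*(v + 3)*(v^4 + 4*v^3 - v^2 - 16*v - 12) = (v - 1)*(v + 2)*(v + 3)*(v^3 + 2*v^2 - 5*v - 6) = (v - 2)*(v - 1)*(v + 2)*(v + 3)*(v^2 + 4*v + 3) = (v - 2)*(v - 1)*(v + 2)*(v + 3)^2*(v + 1)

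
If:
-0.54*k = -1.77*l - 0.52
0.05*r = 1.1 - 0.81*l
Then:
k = 5.41426611796982 - 0.202331961591221*r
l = 1.35802469135802 - 0.0617283950617284*r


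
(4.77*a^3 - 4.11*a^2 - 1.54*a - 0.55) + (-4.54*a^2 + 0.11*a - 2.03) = 4.77*a^3 - 8.65*a^2 - 1.43*a - 2.58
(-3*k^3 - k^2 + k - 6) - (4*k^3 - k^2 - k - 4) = -7*k^3 + 2*k - 2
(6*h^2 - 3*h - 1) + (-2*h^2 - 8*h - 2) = 4*h^2 - 11*h - 3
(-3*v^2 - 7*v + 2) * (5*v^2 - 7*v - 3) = -15*v^4 - 14*v^3 + 68*v^2 + 7*v - 6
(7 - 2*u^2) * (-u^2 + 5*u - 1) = 2*u^4 - 10*u^3 - 5*u^2 + 35*u - 7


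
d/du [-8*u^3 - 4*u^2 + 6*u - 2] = -24*u^2 - 8*u + 6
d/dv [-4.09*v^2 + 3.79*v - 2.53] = 3.79 - 8.18*v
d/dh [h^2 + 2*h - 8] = 2*h + 2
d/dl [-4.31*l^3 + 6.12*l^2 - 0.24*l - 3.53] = -12.93*l^2 + 12.24*l - 0.24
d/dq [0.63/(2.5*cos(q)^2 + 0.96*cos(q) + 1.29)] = (3.15*cos(q) + 0.6048)*sin(q)/(2.5*cos(q)^2 + 0.96*cos(q) + 1.29)^2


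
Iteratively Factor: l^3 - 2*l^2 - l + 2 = (l + 1)*(l^2 - 3*l + 2) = (l - 1)*(l + 1)*(l - 2)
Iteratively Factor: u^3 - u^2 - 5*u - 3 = (u - 3)*(u^2 + 2*u + 1) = (u - 3)*(u + 1)*(u + 1)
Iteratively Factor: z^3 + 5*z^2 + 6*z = (z)*(z^2 + 5*z + 6) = z*(z + 3)*(z + 2)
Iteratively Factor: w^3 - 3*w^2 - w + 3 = (w - 1)*(w^2 - 2*w - 3) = (w - 1)*(w + 1)*(w - 3)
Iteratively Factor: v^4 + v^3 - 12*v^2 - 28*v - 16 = (v + 2)*(v^3 - v^2 - 10*v - 8) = (v + 1)*(v + 2)*(v^2 - 2*v - 8) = (v + 1)*(v + 2)^2*(v - 4)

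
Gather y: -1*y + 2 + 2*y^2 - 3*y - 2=2*y^2 - 4*y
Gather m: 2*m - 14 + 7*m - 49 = 9*m - 63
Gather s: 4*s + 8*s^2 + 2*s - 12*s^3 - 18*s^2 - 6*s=-12*s^3 - 10*s^2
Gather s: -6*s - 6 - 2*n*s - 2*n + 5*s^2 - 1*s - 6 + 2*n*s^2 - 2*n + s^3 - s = -4*n + s^3 + s^2*(2*n + 5) + s*(-2*n - 8) - 12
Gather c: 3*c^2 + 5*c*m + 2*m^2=3*c^2 + 5*c*m + 2*m^2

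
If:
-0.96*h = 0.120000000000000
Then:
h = -0.12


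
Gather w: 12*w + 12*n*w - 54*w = w*(12*n - 42)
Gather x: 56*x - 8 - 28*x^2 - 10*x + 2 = -28*x^2 + 46*x - 6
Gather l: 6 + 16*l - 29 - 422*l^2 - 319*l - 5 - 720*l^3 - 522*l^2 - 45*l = -720*l^3 - 944*l^2 - 348*l - 28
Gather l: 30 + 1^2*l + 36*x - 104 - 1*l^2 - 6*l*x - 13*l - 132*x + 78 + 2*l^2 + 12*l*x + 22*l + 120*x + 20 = l^2 + l*(6*x + 10) + 24*x + 24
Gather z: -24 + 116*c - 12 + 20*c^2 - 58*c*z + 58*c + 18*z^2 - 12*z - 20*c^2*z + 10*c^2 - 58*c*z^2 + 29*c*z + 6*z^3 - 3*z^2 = 30*c^2 + 174*c + 6*z^3 + z^2*(15 - 58*c) + z*(-20*c^2 - 29*c - 12) - 36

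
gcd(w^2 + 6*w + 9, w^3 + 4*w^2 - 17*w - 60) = w + 3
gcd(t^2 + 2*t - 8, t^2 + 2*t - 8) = t^2 + 2*t - 8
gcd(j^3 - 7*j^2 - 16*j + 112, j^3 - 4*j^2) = j - 4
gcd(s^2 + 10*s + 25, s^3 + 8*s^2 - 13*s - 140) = s + 5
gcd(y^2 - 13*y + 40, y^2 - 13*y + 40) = y^2 - 13*y + 40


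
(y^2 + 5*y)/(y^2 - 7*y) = (y + 5)/(y - 7)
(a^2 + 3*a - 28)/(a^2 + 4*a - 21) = (a - 4)/(a - 3)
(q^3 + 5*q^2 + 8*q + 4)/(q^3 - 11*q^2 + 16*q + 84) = (q^2 + 3*q + 2)/(q^2 - 13*q + 42)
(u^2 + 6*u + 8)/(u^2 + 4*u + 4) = (u + 4)/(u + 2)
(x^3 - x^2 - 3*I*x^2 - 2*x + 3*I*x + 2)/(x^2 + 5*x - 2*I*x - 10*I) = (x^2 - x*(1 + I) + I)/(x + 5)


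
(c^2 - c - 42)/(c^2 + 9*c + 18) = (c - 7)/(c + 3)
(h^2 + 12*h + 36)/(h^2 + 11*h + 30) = (h + 6)/(h + 5)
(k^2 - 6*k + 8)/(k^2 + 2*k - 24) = (k - 2)/(k + 6)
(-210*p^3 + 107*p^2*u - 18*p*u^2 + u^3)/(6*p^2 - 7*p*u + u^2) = (-35*p^2 + 12*p*u - u^2)/(p - u)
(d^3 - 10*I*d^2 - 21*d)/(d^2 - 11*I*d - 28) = d*(d - 3*I)/(d - 4*I)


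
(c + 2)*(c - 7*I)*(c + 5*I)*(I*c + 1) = I*c^4 + 3*c^3 + 2*I*c^3 + 6*c^2 + 33*I*c^2 + 35*c + 66*I*c + 70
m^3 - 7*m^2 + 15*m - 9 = (m - 3)^2*(m - 1)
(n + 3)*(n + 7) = n^2 + 10*n + 21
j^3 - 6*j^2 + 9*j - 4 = (j - 4)*(j - 1)^2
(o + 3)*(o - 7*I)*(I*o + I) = I*o^3 + 7*o^2 + 4*I*o^2 + 28*o + 3*I*o + 21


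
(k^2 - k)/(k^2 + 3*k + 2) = k*(k - 1)/(k^2 + 3*k + 2)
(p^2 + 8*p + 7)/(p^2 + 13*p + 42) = (p + 1)/(p + 6)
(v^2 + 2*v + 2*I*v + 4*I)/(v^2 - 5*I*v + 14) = (v + 2)/(v - 7*I)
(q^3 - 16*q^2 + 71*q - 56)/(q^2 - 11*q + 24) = (q^2 - 8*q + 7)/(q - 3)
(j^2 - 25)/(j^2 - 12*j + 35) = (j + 5)/(j - 7)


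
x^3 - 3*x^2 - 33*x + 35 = (x - 7)*(x - 1)*(x + 5)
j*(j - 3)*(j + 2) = j^3 - j^2 - 6*j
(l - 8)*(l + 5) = l^2 - 3*l - 40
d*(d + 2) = d^2 + 2*d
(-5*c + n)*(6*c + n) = -30*c^2 + c*n + n^2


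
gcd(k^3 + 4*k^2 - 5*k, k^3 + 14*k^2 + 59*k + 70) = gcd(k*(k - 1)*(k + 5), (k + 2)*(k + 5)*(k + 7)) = k + 5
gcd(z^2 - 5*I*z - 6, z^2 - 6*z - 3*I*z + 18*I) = z - 3*I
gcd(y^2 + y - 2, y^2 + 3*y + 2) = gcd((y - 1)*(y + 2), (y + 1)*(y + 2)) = y + 2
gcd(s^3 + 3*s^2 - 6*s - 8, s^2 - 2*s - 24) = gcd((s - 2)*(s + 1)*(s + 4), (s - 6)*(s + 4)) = s + 4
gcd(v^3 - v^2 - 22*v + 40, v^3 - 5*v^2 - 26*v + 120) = v^2 + v - 20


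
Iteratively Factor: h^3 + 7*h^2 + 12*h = (h + 3)*(h^2 + 4*h) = (h + 3)*(h + 4)*(h)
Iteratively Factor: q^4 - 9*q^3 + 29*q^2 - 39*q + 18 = (q - 3)*(q^3 - 6*q^2 + 11*q - 6) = (q - 3)*(q - 2)*(q^2 - 4*q + 3) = (q - 3)^2*(q - 2)*(q - 1)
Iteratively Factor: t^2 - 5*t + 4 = (t - 4)*(t - 1)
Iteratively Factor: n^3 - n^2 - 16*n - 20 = (n + 2)*(n^2 - 3*n - 10) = (n + 2)^2*(n - 5)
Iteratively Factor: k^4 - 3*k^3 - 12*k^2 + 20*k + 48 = (k + 2)*(k^3 - 5*k^2 - 2*k + 24) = (k - 4)*(k + 2)*(k^2 - k - 6) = (k - 4)*(k + 2)^2*(k - 3)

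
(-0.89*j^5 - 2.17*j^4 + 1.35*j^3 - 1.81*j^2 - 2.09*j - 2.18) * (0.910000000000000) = -0.8099*j^5 - 1.9747*j^4 + 1.2285*j^3 - 1.6471*j^2 - 1.9019*j - 1.9838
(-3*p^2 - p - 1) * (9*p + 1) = -27*p^3 - 12*p^2 - 10*p - 1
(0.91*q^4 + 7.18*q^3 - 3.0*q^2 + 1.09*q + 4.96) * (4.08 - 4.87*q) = -4.4317*q^5 - 31.2538*q^4 + 43.9044*q^3 - 17.5483*q^2 - 19.708*q + 20.2368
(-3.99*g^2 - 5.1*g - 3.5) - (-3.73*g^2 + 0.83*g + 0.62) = -0.26*g^2 - 5.93*g - 4.12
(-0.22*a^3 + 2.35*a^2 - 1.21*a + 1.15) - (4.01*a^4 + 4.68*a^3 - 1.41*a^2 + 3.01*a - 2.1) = -4.01*a^4 - 4.9*a^3 + 3.76*a^2 - 4.22*a + 3.25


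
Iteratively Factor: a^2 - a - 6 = (a + 2)*(a - 3)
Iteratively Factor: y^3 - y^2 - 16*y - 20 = (y + 2)*(y^2 - 3*y - 10) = (y + 2)^2*(y - 5)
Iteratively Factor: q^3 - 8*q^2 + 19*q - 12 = (q - 4)*(q^2 - 4*q + 3) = (q - 4)*(q - 3)*(q - 1)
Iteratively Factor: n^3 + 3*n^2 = (n)*(n^2 + 3*n) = n*(n + 3)*(n)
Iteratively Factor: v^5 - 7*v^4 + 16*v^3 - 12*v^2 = (v - 3)*(v^4 - 4*v^3 + 4*v^2) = (v - 3)*(v - 2)*(v^3 - 2*v^2) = v*(v - 3)*(v - 2)*(v^2 - 2*v) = v^2*(v - 3)*(v - 2)*(v - 2)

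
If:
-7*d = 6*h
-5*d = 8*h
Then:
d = 0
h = 0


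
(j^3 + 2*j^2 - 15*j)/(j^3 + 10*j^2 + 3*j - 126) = j*(j + 5)/(j^2 + 13*j + 42)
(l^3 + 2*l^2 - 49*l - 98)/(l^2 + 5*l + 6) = (l^2 - 49)/(l + 3)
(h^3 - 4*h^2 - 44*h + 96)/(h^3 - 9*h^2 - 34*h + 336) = (h - 2)/(h - 7)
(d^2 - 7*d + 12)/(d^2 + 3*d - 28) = (d - 3)/(d + 7)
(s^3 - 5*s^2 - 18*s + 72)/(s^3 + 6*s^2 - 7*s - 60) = (s - 6)/(s + 5)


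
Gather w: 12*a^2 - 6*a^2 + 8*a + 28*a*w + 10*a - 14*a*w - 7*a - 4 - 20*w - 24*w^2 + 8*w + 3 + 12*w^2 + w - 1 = 6*a^2 + 11*a - 12*w^2 + w*(14*a - 11) - 2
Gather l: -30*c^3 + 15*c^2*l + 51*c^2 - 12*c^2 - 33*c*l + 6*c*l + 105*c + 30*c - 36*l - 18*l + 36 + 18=-30*c^3 + 39*c^2 + 135*c + l*(15*c^2 - 27*c - 54) + 54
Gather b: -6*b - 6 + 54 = 48 - 6*b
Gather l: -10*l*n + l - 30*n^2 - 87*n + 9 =l*(1 - 10*n) - 30*n^2 - 87*n + 9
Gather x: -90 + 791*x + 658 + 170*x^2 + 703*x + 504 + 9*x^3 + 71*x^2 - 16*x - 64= 9*x^3 + 241*x^2 + 1478*x + 1008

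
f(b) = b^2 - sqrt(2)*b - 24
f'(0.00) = -1.41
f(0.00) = -24.00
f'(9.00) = 16.59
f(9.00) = 44.27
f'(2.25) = 3.09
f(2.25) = -22.12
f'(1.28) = 1.15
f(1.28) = -24.17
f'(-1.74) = -4.89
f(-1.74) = -18.51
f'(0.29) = -0.83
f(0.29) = -24.33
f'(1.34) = 1.27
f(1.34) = -24.10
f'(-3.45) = -8.31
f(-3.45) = -7.22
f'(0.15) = -1.11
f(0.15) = -24.19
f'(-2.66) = -6.73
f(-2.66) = -13.16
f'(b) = 2*b - sqrt(2)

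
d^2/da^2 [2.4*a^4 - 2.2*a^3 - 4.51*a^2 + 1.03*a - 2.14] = 28.8*a^2 - 13.2*a - 9.02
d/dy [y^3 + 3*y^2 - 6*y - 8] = 3*y^2 + 6*y - 6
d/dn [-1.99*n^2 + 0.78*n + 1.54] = 0.78 - 3.98*n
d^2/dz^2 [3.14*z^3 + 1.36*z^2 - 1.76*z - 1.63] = 18.84*z + 2.72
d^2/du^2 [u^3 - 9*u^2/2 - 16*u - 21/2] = 6*u - 9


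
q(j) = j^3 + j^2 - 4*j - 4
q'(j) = 3*j^2 + 2*j - 4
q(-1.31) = 0.71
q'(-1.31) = -1.47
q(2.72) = 12.64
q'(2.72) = 23.64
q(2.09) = 1.14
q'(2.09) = 13.28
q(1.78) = -2.31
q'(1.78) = 9.07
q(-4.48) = -55.92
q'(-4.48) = 47.25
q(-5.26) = -100.82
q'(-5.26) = 68.48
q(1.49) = -4.43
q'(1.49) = 5.64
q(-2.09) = -0.40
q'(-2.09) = 4.92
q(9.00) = 770.00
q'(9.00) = 257.00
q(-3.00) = -10.00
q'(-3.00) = 17.00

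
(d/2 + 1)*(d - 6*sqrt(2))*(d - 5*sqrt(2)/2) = d^3/2 - 17*sqrt(2)*d^2/4 + d^2 - 17*sqrt(2)*d/2 + 15*d + 30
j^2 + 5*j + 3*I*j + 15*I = (j + 5)*(j + 3*I)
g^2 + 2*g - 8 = (g - 2)*(g + 4)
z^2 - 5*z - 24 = (z - 8)*(z + 3)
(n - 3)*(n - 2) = n^2 - 5*n + 6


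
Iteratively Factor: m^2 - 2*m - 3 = (m + 1)*(m - 3)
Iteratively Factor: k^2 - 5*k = (k - 5)*(k)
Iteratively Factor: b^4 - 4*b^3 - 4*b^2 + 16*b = (b - 4)*(b^3 - 4*b) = (b - 4)*(b + 2)*(b^2 - 2*b) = (b - 4)*(b - 2)*(b + 2)*(b)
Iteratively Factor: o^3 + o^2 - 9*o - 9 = (o - 3)*(o^2 + 4*o + 3) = (o - 3)*(o + 1)*(o + 3)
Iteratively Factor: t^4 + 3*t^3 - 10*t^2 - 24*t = (t + 2)*(t^3 + t^2 - 12*t) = t*(t + 2)*(t^2 + t - 12) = t*(t - 3)*(t + 2)*(t + 4)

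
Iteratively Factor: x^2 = (x)*(x)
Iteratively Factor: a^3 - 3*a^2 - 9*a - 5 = (a + 1)*(a^2 - 4*a - 5) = (a - 5)*(a + 1)*(a + 1)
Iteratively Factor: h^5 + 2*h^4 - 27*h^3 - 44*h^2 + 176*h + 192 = (h + 4)*(h^4 - 2*h^3 - 19*h^2 + 32*h + 48) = (h - 4)*(h + 4)*(h^3 + 2*h^2 - 11*h - 12) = (h - 4)*(h + 1)*(h + 4)*(h^2 + h - 12) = (h - 4)*(h + 1)*(h + 4)^2*(h - 3)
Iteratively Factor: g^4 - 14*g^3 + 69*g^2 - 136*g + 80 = (g - 4)*(g^3 - 10*g^2 + 29*g - 20) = (g - 4)*(g - 1)*(g^2 - 9*g + 20) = (g - 4)^2*(g - 1)*(g - 5)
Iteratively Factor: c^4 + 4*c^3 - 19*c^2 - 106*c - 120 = (c - 5)*(c^3 + 9*c^2 + 26*c + 24) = (c - 5)*(c + 4)*(c^2 + 5*c + 6) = (c - 5)*(c + 3)*(c + 4)*(c + 2)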